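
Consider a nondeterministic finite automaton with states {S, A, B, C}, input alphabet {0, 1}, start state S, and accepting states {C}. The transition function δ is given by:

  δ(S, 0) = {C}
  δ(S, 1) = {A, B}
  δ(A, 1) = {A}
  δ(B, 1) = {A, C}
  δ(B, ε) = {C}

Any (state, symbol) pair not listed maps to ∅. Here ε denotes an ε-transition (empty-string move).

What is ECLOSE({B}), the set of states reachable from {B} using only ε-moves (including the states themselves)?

Begin with {B}.
ε-move B → C; add C.

{B, C}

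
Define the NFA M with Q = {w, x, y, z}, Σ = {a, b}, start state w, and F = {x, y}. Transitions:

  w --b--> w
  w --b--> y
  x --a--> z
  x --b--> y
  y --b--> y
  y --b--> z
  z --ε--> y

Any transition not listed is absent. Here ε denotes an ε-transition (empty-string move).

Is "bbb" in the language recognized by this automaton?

Yes

Start in {w}.
Read 'b': {w} → {w, y}.
Read 'b': {w, y} → {w, y, z}.
Read 'b': {w, y, z} → {w, y, z}.
The final set {w, y, z} contains the accepting state y.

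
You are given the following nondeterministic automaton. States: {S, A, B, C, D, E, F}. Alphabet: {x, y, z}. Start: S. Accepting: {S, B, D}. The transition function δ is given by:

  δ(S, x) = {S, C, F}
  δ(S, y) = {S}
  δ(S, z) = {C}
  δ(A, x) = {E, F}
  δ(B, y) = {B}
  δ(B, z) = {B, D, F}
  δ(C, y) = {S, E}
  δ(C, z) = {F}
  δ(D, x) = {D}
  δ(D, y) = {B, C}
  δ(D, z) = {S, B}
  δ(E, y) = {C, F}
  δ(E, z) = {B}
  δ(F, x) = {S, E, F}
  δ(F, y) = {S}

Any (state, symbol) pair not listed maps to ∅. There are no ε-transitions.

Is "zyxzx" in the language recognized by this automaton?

Yes

Start in {S}.
Read 'z': S→{C}; now {C}.
Read 'y': C→{S, E}; now {S, E}.
Read 'x': S→{S, C, F}, E→∅; now {S, C, F}.
Read 'z': S→{C}, C→{F}, F→∅; now {C, F}.
Read 'x': C→∅, F→{S, E, F}; now {S, E, F}.
The final set {S, E, F} contains the accepting state S.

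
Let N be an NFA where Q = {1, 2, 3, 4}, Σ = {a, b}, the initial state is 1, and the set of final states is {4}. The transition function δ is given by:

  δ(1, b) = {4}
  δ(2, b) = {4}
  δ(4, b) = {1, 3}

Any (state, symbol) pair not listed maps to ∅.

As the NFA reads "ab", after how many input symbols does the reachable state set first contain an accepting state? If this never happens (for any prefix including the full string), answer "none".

none

Start in {1}.
Read 'a': {1} → ∅.
The set is empty and remains empty for the remaining 1 symbol.
No reachable set along the way intersects F.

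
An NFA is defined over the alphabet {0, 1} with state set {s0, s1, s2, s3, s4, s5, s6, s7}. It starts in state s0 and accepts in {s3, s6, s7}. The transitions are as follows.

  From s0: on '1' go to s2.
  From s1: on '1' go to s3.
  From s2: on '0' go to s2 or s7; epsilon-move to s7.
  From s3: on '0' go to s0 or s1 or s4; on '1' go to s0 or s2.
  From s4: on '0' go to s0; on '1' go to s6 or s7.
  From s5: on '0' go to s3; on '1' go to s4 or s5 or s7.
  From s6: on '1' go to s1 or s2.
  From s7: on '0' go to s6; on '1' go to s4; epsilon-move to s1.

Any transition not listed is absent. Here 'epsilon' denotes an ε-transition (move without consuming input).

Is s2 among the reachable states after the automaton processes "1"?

Yes

Start in {s0}.
Read '1': {s0} → {s1, s2, s7}.
State s2 is in {s1, s2, s7}.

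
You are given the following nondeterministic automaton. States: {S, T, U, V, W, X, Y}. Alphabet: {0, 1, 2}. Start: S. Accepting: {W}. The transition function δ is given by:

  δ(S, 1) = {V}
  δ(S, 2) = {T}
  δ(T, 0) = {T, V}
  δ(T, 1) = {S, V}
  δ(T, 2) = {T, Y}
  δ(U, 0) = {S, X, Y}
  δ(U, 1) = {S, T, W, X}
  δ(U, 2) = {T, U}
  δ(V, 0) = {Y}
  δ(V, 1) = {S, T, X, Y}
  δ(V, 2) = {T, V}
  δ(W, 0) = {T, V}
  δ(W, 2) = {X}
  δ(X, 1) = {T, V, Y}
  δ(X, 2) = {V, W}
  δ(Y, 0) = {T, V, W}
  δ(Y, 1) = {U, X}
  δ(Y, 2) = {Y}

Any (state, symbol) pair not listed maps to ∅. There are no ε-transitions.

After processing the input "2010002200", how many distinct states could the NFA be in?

4

Start in {S}.
Read '2': S→{T}; now {T}.
Read '0': T→{T, V}; now {T, V}.
Read '1': T→{S, V}, V→{S, T, X, Y}; now {S, T, V, X, Y}.
Read '0': S→∅, T→{T, V}, V→{Y}, X→∅, Y→{T, V, W}; now {T, V, W, Y}.
Read '0': T→{T, V}, V→{Y}, W→{T, V}, Y→{T, V, W}; now {T, V, W, Y}.
Read '0': T→{T, V}, V→{Y}, W→{T, V}, Y→{T, V, W}; now {T, V, W, Y}.
Read '2': T→{T, Y}, V→{T, V}, W→{X}, Y→{Y}; now {T, V, X, Y}.
Read '2': T→{T, Y}, V→{T, V}, X→{V, W}, Y→{Y}; now {T, V, W, Y}.
Read '0': T→{T, V}, V→{Y}, W→{T, V}, Y→{T, V, W}; now {T, V, W, Y}.
Read '0': T→{T, V}, V→{Y}, W→{T, V}, Y→{T, V, W}; now {T, V, W, Y}.
That set has 4 states.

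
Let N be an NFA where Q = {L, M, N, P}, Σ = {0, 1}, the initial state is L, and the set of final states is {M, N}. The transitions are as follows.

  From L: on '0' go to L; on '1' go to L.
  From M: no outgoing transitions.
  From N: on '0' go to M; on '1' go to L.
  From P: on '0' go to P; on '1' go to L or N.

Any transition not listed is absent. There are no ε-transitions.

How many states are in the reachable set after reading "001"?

Start in {L}.
Read '0': {L} → {L}.
Read '0': {L} → {L}.
Read '1': {L} → {L}.
That set has 1 state.

1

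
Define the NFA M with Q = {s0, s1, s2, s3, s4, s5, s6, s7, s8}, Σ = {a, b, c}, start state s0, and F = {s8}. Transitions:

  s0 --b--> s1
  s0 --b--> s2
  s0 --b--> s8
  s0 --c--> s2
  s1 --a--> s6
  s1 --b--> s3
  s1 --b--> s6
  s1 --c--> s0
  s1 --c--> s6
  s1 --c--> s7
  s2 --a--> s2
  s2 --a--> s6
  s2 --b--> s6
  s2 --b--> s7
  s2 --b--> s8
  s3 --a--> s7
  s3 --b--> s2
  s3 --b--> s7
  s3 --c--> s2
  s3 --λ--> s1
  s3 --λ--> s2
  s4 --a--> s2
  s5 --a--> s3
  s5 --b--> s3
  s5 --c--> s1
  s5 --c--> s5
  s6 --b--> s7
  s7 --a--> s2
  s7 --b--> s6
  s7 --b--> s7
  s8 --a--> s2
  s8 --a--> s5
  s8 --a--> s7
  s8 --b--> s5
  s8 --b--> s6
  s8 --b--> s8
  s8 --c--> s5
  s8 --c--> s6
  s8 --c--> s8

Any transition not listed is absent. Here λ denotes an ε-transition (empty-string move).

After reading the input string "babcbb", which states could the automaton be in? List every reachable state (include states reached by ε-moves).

{s1, s2, s3, s5, s6, s7, s8}

Start in {s0}.
Read 'b': {s0} → {s1, s2, s8}.
Read 'a': {s1, s2, s8} → {s2, s5, s6, s7}.
Read 'b': {s2, s5, s6, s7} → {s1, s2, s3, s6, s7, s8}.
Read 'c': {s1, s2, s3, s6, s7, s8} → {s0, s2, s5, s6, s7, s8}.
Read 'b': {s0, s2, s5, s6, s7, s8} → {s1, s2, s3, s5, s6, s7, s8}.
Read 'b': {s1, s2, s3, s5, s6, s7, s8} → {s1, s2, s3, s5, s6, s7, s8}.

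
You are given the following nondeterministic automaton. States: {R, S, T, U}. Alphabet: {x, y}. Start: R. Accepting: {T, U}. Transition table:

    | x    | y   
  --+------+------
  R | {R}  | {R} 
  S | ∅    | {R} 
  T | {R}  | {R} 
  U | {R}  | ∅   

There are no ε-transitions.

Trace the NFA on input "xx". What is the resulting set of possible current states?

{R}

Start in {R}.
Read 'x': {R} → {R}.
Read 'x': {R} → {R}.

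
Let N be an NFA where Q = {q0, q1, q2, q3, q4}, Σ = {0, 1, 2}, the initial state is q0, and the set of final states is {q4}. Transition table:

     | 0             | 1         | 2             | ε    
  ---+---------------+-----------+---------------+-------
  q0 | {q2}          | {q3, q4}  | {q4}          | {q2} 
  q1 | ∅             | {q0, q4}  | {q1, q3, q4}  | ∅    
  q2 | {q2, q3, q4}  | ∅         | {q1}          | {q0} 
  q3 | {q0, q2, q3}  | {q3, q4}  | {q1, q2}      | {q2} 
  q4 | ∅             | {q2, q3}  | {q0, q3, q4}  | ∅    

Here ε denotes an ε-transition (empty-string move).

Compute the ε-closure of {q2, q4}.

{q0, q2, q4}

Begin with {q2, q4}.
ε-move q2 → q0; add q0.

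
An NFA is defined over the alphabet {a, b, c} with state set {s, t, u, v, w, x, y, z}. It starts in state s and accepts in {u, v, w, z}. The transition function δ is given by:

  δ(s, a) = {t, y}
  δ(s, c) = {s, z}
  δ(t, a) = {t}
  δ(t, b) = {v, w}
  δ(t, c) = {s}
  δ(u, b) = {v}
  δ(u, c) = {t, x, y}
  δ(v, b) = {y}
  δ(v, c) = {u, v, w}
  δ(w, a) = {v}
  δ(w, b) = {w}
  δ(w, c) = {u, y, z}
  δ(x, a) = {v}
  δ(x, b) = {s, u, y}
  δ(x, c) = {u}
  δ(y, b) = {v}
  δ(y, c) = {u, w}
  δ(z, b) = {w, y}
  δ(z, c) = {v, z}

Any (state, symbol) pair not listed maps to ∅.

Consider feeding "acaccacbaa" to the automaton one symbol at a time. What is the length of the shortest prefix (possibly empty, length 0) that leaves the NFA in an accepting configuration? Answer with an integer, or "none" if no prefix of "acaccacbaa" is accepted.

Start in {s}.
Read 'a': s→{t, y}; now {t, y}.
Read 'c': t→{s}, y→{u, w}; now {s, u, w}.
None of the earlier sets intersect F, but {s, u, w} does.

2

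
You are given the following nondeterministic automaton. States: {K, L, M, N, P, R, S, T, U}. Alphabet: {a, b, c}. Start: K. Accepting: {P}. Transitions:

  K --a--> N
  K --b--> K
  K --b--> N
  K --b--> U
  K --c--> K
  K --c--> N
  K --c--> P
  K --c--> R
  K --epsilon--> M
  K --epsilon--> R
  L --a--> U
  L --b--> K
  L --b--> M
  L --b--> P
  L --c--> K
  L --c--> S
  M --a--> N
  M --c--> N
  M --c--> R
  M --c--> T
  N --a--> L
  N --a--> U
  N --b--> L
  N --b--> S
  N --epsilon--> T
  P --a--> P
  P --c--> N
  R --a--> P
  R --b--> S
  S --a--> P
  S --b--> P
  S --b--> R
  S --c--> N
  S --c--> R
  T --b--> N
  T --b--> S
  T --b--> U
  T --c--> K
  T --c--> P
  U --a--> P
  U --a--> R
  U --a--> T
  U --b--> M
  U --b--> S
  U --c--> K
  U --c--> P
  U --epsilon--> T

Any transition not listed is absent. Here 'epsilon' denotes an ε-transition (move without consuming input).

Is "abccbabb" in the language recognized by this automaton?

Yes

Start: ε-closure({K}) = {K, M, R}.
Read 'a': K→{N}, M→{N}, R→{P}; union {N, P}; ε-closure = {N, P, T}.
Read 'b': N→{L, S}, P→∅, T→{N, S, U}; union {L, N, S, U}; ε-closure = {L, N, S, T, U}.
Read 'c': L→{K, S}, N→∅, S→{N, R}, T→{K, P}, U→{K, P}; union {K, N, P, R, S}; ε-closure = {K, M, N, P, R, S, T}.
Read 'c': K→{K, N, P, R}, M→{N, R, T}, N→∅, P→{N}, R→∅, S→{N, R}, T→{K, P}; union {K, N, P, R, T}; ε-closure = {K, M, N, P, R, T}.
Read 'b': K→{K, N, U}, M→∅, N→{L, S}, P→∅, R→{S}, T→{N, S, U}; union {K, L, N, S, U}; ε-closure = {K, L, M, N, R, S, T, U}.
Read 'a': K→{N}, L→{U}, M→{N}, N→{L, U}, R→{P}, S→{P}, T→∅, U→{P, R, T}; now {L, N, P, R, T, U}.
Read 'b': L→{K, M, P}, N→{L, S}, P→∅, R→{S}, T→{N, S, U}, U→{M, S}; union {K, L, M, N, P, S, U}; ε-closure = {K, L, M, N, P, R, S, T, U}.
Read 'b': K→{K, N, U}, L→{K, M, P}, M→∅, N→{L, S}, P→∅, R→{S}, S→{P, R}, T→{N, S, U}, U→{M, S}; union {K, L, M, N, P, R, S, U}; ε-closure = {K, L, M, N, P, R, S, T, U}.
The final set {K, L, M, N, P, R, S, T, U} contains the accepting state P.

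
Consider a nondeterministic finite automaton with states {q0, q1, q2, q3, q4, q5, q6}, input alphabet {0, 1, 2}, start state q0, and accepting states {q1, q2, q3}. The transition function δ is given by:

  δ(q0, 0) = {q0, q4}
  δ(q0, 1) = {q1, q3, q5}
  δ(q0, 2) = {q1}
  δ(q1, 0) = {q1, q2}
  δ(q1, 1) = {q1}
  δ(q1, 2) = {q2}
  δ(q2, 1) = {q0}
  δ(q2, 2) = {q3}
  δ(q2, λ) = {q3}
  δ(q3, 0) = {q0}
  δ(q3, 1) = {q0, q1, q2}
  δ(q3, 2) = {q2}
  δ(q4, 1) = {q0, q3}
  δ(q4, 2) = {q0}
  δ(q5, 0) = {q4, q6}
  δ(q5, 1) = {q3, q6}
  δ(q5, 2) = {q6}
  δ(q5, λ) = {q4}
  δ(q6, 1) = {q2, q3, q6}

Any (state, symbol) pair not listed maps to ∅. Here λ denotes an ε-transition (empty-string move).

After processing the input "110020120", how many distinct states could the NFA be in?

5

Start in {q0}.
Read '1': {q0} → {q1, q3, q4, q5}.
Read '1': {q1, q3, q4, q5} → {q0, q1, q2, q3, q6}.
Read '0': {q0, q1, q2, q3, q6} → {q0, q1, q2, q3, q4}.
Read '0': {q0, q1, q2, q3, q4} → {q0, q1, q2, q3, q4}.
Read '2': {q0, q1, q2, q3, q4} → {q0, q1, q2, q3}.
Read '0': {q0, q1, q2, q3} → {q0, q1, q2, q3, q4}.
Read '1': {q0, q1, q2, q3, q4} → {q0, q1, q2, q3, q4, q5}.
Read '2': {q0, q1, q2, q3, q4, q5} → {q0, q1, q2, q3, q6}.
Read '0': {q0, q1, q2, q3, q6} → {q0, q1, q2, q3, q4}.
That set has 5 states.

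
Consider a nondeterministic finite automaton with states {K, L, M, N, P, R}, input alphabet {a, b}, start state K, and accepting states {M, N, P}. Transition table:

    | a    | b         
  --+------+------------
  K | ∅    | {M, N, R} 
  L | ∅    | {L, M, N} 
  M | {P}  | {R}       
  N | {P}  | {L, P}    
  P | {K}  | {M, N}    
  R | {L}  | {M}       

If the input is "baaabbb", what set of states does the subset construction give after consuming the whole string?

∅

Start in {K}.
Read 'b': {K} → {M, N, R}.
Read 'a': {M, N, R} → {L, P}.
Read 'a': {L, P} → {K}.
Read 'a': {K} → ∅.
The set is empty and remains empty for the remaining 3 symbols.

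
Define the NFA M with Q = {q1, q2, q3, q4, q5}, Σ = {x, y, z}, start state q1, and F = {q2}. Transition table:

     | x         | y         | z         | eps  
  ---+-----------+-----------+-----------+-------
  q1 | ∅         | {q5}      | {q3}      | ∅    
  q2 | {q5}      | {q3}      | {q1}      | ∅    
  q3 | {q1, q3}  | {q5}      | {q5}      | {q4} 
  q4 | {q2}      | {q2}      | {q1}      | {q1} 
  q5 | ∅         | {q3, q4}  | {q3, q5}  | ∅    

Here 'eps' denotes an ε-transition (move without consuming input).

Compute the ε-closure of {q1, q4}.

Begin with {q1, q4}.
No ε-moves leave this set, so the closure equals the set itself.

{q1, q4}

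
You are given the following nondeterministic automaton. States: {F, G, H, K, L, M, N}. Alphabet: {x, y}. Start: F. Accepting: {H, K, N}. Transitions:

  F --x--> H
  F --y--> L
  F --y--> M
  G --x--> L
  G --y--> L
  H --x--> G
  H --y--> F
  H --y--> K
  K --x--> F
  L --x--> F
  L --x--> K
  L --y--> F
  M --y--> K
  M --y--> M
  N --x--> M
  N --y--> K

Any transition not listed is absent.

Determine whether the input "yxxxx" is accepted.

No

Start in {F}.
Read 'y': F→{L, M}; now {L, M}.
Read 'x': L→{F, K}, M→∅; now {F, K}.
Read 'x': F→{H}, K→{F}; now {F, H}.
Read 'x': F→{H}, H→{G}; now {G, H}.
Read 'x': G→{L}, H→{G}; now {G, L}.
The final set {G, L} contains no accepting state.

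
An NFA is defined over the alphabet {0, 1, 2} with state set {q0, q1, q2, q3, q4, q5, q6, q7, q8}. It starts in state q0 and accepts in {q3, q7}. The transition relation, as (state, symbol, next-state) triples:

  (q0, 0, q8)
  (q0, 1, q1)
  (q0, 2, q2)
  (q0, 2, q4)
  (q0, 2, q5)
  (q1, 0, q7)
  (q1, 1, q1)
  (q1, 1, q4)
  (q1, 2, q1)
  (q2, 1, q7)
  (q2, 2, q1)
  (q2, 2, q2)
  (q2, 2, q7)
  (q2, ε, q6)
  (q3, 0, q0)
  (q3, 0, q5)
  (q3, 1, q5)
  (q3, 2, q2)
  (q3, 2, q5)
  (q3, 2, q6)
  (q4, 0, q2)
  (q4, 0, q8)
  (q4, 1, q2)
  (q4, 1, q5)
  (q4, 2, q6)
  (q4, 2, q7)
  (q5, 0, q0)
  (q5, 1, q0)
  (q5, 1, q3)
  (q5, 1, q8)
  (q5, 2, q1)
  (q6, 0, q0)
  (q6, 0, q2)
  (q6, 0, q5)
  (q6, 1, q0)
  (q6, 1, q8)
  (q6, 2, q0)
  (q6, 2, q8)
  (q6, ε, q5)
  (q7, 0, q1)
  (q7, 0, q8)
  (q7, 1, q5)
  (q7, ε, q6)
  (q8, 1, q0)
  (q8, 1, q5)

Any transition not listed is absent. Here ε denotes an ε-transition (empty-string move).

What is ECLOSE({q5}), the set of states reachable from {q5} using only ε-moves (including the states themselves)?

{q5}

Begin with {q5}.
No ε-moves leave this set, so the closure equals the set itself.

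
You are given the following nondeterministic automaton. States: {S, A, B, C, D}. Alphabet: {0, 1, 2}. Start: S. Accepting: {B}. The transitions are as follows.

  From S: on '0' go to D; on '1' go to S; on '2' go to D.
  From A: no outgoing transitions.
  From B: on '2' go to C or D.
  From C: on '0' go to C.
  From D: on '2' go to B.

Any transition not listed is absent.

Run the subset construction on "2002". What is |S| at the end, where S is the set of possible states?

0

Start in {S}.
Read '2': {S} → {D}.
Read '0': {D} → ∅.
The set is empty and remains empty for the remaining 2 symbols.
That set has 0 states.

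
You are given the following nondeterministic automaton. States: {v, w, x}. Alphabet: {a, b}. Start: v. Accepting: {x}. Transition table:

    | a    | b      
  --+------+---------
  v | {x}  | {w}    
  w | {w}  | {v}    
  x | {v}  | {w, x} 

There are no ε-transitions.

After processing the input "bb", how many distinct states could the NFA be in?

1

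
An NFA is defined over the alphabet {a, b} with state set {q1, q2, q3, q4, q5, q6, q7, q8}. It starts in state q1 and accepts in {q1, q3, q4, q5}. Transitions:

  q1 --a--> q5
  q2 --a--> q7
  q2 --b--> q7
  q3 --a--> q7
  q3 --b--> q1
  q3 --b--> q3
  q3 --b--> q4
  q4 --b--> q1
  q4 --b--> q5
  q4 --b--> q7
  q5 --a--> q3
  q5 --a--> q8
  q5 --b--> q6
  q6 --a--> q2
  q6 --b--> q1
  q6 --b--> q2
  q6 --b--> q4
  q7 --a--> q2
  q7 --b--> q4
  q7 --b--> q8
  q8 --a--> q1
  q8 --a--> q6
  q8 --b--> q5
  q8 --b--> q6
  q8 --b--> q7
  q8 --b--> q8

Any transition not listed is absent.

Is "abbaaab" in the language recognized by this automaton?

Yes

Start in {q1}.
Read 'a': q1→{q5}; now {q5}.
Read 'b': q5→{q6}; now {q6}.
Read 'b': q6→{q1, q2, q4}; now {q1, q2, q4}.
Read 'a': q1→{q5}, q2→{q7}, q4→∅; now {q5, q7}.
Read 'a': q5→{q3, q8}, q7→{q2}; now {q2, q3, q8}.
Read 'a': q2→{q7}, q3→{q7}, q8→{q1, q6}; now {q1, q6, q7}.
Read 'b': q1→∅, q6→{q1, q2, q4}, q7→{q4, q8}; now {q1, q2, q4, q8}.
The final set {q1, q2, q4, q8} contains the accepting states q1, q4.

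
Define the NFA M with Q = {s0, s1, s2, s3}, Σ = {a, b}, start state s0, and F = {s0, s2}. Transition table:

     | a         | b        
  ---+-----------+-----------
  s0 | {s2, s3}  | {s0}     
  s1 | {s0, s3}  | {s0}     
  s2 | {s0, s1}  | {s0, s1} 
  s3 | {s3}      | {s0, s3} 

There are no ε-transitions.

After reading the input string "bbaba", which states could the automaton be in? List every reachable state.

{s0, s2, s3}

Start in {s0}.
Read 'b': {s0} → {s0}.
Read 'b': {s0} → {s0}.
Read 'a': {s0} → {s2, s3}.
Read 'b': {s2, s3} → {s0, s1, s3}.
Read 'a': {s0, s1, s3} → {s0, s2, s3}.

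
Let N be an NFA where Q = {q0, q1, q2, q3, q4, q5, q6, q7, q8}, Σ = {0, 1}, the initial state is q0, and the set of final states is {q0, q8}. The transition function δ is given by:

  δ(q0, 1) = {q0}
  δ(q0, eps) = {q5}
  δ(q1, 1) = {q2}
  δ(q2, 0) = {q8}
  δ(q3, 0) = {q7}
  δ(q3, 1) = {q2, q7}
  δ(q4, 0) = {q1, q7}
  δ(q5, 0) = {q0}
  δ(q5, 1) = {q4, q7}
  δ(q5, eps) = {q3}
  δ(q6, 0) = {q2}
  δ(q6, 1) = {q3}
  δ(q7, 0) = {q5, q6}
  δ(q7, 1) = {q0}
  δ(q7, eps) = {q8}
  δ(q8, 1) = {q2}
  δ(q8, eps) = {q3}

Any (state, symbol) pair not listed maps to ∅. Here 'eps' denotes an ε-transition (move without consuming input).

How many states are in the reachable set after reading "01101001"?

Start: ε-closure({q0}) = {q0, q3, q5}.
Read '0': {q0, q3, q5} → {q0, q3, q5, q7, q8}.
Read '1': {q0, q3, q5, q7, q8} → {q0, q2, q3, q4, q5, q7, q8}.
Read '1': {q0, q2, q3, q4, q5, q7, q8} → {q0, q2, q3, q4, q5, q7, q8}.
Read '0': {q0, q2, q3, q4, q5, q7, q8} → {q0, q1, q3, q5, q6, q7, q8}.
Read '1': {q0, q1, q3, q5, q6, q7, q8} → {q0, q2, q3, q4, q5, q7, q8}.
Read '0': {q0, q2, q3, q4, q5, q7, q8} → {q0, q1, q3, q5, q6, q7, q8}.
Read '0': {q0, q1, q3, q5, q6, q7, q8} → {q0, q2, q3, q5, q6, q7, q8}.
Read '1': {q0, q2, q3, q5, q6, q7, q8} → {q0, q2, q3, q4, q5, q7, q8}.
That set has 7 states.

7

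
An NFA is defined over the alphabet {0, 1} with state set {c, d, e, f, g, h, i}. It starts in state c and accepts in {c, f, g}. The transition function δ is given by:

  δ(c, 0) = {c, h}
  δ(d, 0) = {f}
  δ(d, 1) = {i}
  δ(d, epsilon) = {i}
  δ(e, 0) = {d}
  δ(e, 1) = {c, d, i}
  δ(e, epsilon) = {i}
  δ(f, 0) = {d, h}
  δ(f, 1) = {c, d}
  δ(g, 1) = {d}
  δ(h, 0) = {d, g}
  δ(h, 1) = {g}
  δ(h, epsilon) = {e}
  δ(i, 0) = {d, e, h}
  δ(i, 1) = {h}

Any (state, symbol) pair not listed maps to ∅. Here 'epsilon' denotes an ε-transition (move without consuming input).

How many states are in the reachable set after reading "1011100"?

0

Start in {c}.
Read '1': {c} → ∅.
The set is empty and remains empty for the remaining 6 symbols.
That set has 0 states.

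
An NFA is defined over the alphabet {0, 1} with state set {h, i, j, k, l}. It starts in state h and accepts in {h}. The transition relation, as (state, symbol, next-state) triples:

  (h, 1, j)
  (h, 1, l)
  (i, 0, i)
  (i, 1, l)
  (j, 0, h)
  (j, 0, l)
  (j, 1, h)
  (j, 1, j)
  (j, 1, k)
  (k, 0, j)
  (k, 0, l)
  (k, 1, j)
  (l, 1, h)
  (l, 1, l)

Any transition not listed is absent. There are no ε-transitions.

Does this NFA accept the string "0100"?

Start in {h}.
Read '0': h→∅; now ∅.
The set is empty and remains empty for the remaining 3 symbols.
The final set ∅ contains no accepting state.

No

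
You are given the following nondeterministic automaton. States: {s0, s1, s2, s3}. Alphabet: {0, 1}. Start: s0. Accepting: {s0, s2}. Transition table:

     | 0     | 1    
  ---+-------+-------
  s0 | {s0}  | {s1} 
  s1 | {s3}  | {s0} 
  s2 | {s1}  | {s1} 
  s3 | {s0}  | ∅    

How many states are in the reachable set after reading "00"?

Start in {s0}.
Read '0': s0→{s0}; now {s0}.
Read '0': s0→{s0}; now {s0}.
That set has 1 state.

1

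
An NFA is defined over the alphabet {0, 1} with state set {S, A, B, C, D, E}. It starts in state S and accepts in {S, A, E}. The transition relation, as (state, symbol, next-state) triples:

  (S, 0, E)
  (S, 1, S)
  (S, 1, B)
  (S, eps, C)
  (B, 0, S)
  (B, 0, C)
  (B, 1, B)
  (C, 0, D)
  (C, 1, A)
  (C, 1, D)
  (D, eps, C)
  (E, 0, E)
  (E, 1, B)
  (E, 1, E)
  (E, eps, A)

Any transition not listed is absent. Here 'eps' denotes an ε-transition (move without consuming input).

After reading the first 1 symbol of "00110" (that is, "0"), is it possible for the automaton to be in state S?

Start: ε-closure({S}) = {S, C}.
Read '0': S→{E}, C→{D}; union {D, E}; ε-closure = {A, C, D, E}.
State S is not in {A, C, D, E}.

No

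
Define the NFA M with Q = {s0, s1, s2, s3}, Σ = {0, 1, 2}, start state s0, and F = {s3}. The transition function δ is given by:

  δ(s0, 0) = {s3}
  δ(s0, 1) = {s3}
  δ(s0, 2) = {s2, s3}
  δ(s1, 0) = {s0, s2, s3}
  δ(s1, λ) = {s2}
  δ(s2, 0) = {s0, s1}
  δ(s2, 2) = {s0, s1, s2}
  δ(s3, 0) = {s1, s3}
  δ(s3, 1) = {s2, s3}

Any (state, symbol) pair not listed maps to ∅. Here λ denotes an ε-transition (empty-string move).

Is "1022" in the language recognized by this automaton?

Yes

Start in {s0}.
Read '1': {s0} → {s3}.
Read '0': {s3} → {s1, s2, s3}.
Read '2': {s1, s2, s3} → {s0, s1, s2}.
Read '2': {s0, s1, s2} → {s0, s1, s2, s3}.
The final set {s0, s1, s2, s3} contains the accepting state s3.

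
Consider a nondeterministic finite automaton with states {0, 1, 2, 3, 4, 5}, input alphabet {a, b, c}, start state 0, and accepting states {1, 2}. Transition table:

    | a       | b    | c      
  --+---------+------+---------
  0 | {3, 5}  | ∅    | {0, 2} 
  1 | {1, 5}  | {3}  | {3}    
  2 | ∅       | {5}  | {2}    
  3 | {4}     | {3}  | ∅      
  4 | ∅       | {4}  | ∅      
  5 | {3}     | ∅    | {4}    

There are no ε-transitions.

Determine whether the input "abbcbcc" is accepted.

Start in {0}.
Read 'a': 0→{3, 5}; now {3, 5}.
Read 'b': 3→{3}, 5→∅; now {3}.
Read 'b': 3→{3}; now {3}.
Read 'c': 3→∅; now ∅.
The set is empty and remains empty for the remaining 3 symbols.
The final set ∅ contains no accepting state.

No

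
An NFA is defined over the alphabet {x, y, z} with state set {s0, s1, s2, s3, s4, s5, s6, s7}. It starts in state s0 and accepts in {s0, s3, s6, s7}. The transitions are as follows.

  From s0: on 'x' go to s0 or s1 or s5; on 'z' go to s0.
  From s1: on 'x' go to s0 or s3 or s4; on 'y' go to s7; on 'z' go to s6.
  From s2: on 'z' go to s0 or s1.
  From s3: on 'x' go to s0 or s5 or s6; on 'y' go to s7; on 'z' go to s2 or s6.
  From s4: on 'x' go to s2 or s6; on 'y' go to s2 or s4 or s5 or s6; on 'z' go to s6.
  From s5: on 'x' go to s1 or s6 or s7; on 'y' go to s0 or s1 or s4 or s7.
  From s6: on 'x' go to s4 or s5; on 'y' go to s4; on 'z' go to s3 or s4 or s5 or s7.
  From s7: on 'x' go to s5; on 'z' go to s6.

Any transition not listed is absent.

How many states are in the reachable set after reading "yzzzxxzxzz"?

Start in {s0}.
Read 'y': {s0} → ∅.
The set is empty and remains empty for the remaining 9 symbols.
That set has 0 states.

0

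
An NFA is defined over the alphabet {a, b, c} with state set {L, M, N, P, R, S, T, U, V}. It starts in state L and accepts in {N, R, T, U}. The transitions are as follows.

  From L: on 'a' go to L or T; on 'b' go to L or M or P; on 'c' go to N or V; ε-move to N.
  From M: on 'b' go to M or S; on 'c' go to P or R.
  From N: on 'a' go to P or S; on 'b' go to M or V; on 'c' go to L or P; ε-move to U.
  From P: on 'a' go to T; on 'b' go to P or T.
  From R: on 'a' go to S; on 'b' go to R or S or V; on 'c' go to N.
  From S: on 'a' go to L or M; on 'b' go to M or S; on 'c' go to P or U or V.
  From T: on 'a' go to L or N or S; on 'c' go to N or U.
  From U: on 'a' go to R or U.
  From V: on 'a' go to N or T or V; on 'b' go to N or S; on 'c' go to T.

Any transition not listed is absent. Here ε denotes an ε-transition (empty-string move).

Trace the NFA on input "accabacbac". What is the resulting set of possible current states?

Start: ε-closure({L}) = {L, N, U}.
Read 'a': L→{L, T}, N→{P, S}, U→{R, U}; union {L, P, R, S, T, U}; ε-closure = {L, N, P, R, S, T, U}.
Read 'c': L→{N, V}, N→{L, P}, P→∅, R→{N}, S→{P, U, V}, T→{N, U}, U→∅; now {L, N, P, U, V}.
Read 'c': L→{N, V}, N→{L, P}, P→∅, U→∅, V→{T}; union {L, N, P, T, V}; ε-closure = {L, N, P, T, U, V}.
Read 'a': L→{L, T}, N→{P, S}, P→{T}, T→{L, N, S}, U→{R, U}, V→{N, T, V}; now {L, N, P, R, S, T, U, V}.
Read 'b': L→{L, M, P}, N→{M, V}, P→{P, T}, R→{R, S, V}, S→{M, S}, T→∅, U→∅, V→{N, S}; union {L, M, N, P, R, S, T, V}; ε-closure = {L, M, N, P, R, S, T, U, V}.
Read 'a': L→{L, T}, M→∅, N→{P, S}, P→{T}, R→{S}, S→{L, M}, T→{L, N, S}, U→{R, U}, V→{N, T, V}; now {L, M, N, P, R, S, T, U, V}.
Read 'c': L→{N, V}, M→{P, R}, N→{L, P}, P→∅, R→{N}, S→{P, U, V}, T→{N, U}, U→∅, V→{T}; now {L, N, P, R, T, U, V}.
Read 'b': L→{L, M, P}, N→{M, V}, P→{P, T}, R→{R, S, V}, T→∅, U→∅, V→{N, S}; union {L, M, N, P, R, S, T, V}; ε-closure = {L, M, N, P, R, S, T, U, V}.
Read 'a': L→{L, T}, M→∅, N→{P, S}, P→{T}, R→{S}, S→{L, M}, T→{L, N, S}, U→{R, U}, V→{N, T, V}; now {L, M, N, P, R, S, T, U, V}.
Read 'c': L→{N, V}, M→{P, R}, N→{L, P}, P→∅, R→{N}, S→{P, U, V}, T→{N, U}, U→∅, V→{T}; now {L, N, P, R, T, U, V}.

{L, N, P, R, T, U, V}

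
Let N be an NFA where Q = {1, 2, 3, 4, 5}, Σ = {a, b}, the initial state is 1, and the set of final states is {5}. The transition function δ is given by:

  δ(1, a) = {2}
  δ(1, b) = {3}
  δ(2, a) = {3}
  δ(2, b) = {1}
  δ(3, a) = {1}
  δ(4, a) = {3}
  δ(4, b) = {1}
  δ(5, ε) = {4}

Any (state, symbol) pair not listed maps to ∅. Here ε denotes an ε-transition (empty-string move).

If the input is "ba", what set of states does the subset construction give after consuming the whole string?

Start in {1}.
Read 'b': {1} → {3}.
Read 'a': {3} → {1}.

{1}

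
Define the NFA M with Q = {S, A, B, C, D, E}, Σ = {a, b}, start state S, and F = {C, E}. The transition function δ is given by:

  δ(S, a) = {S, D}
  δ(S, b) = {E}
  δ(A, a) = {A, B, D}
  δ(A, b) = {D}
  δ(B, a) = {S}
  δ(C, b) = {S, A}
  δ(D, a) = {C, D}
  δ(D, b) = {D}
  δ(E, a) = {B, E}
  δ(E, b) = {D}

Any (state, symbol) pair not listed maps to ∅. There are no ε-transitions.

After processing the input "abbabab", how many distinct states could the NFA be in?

4

Start in {S}.
Read 'a': S→{S, D}; now {S, D}.
Read 'b': S→{E}, D→{D}; now {D, E}.
Read 'b': D→{D}, E→{D}; now {D}.
Read 'a': D→{C, D}; now {C, D}.
Read 'b': C→{S, A}, D→{D}; now {S, A, D}.
Read 'a': S→{S, D}, A→{A, B, D}, D→{C, D}; now {S, A, B, C, D}.
Read 'b': S→{E}, A→{D}, B→∅, C→{S, A}, D→{D}; now {S, A, D, E}.
That set has 4 states.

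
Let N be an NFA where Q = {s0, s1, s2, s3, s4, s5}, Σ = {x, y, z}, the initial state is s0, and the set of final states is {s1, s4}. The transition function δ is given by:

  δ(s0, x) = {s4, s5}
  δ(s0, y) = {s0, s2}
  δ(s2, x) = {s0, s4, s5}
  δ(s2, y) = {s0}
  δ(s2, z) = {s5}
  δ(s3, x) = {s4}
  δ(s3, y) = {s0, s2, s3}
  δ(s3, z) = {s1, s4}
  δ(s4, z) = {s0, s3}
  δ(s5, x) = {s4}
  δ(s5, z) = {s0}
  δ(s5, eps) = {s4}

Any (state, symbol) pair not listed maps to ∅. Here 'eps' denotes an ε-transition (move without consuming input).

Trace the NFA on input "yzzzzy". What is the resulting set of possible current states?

{s0, s2, s3}

Start in {s0}.
Read 'y': s0→{s0, s2}; now {s0, s2}.
Read 'z': s0→∅, s2→{s5}; union {s5}; ε-closure = {s4, s5}.
Read 'z': s4→{s0, s3}, s5→{s0}; now {s0, s3}.
Read 'z': s0→∅, s3→{s1, s4}; now {s1, s4}.
Read 'z': s1→∅, s4→{s0, s3}; now {s0, s3}.
Read 'y': s0→{s0, s2}, s3→{s0, s2, s3}; now {s0, s2, s3}.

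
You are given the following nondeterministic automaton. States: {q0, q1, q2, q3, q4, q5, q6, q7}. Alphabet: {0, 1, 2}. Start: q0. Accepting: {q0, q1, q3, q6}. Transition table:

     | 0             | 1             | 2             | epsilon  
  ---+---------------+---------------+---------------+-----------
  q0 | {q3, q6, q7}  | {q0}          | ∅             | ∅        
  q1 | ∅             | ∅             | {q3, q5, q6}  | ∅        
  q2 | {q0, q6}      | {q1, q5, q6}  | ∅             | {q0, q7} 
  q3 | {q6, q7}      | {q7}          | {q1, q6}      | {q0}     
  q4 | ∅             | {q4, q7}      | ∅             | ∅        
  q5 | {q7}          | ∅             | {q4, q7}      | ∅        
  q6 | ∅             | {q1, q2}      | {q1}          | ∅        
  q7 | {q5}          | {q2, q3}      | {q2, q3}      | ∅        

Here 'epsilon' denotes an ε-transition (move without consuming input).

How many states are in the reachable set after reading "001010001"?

5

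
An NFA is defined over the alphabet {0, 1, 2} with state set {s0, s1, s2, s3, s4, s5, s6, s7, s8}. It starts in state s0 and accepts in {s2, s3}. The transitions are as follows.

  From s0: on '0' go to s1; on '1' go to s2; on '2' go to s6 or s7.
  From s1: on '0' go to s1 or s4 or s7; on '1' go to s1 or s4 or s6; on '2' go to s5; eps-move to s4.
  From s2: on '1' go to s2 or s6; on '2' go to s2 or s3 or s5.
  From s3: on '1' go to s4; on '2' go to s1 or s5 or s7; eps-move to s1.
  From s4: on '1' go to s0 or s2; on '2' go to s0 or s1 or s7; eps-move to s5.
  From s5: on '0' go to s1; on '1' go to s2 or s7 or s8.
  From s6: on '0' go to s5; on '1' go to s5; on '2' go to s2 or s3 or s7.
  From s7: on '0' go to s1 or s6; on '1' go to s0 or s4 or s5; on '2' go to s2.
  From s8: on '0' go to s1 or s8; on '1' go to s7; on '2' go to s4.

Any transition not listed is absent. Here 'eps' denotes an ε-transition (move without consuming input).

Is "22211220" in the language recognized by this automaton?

No

Start in {s0}.
Read '2': s0→{s6, s7}; now {s6, s7}.
Read '2': s6→{s2, s3, s7}, s7→{s2}; union {s2, s3, s7}; ε-closure = {s1, s2, s3, s4, s5, s7}.
Read '2': s1→{s5}, s2→{s2, s3, s5}, s3→{s1, s5, s7}, s4→{s0, s1, s7}, s5→∅, s7→{s2}; union {s0, s1, s2, s3, s5, s7}; ε-closure = {s0, s1, s2, s3, s4, s5, s7}.
Read '1': s0→{s2}, s1→{s1, s4, s6}, s2→{s2, s6}, s3→{s4}, s4→{s0, s2}, s5→{s2, s7, s8}, s7→{s0, s4, s5}; now {s0, s1, s2, s4, s5, s6, s7, s8}.
Read '1': s0→{s2}, s1→{s1, s4, s6}, s2→{s2, s6}, s4→{s0, s2}, s5→{s2, s7, s8}, s6→{s5}, s7→{s0, s4, s5}, s8→{s7}; now {s0, s1, s2, s4, s5, s6, s7, s8}.
Read '2': s0→{s6, s7}, s1→{s5}, s2→{s2, s3, s5}, s4→{s0, s1, s7}, s5→∅, s6→{s2, s3, s7}, s7→{s2}, s8→{s4}; now {s0, s1, s2, s3, s4, s5, s6, s7}.
Read '2': s0→{s6, s7}, s1→{s5}, s2→{s2, s3, s5}, s3→{s1, s5, s7}, s4→{s0, s1, s7}, s5→∅, s6→{s2, s3, s7}, s7→{s2}; union {s0, s1, s2, s3, s5, s6, s7}; ε-closure = {s0, s1, s2, s3, s4, s5, s6, s7}.
Read '0': s0→{s1}, s1→{s1, s4, s7}, s2→∅, s3→∅, s4→∅, s5→{s1}, s6→{s5}, s7→{s1, s6}; now {s1, s4, s5, s6, s7}.
The final set {s1, s4, s5, s6, s7} contains no accepting state.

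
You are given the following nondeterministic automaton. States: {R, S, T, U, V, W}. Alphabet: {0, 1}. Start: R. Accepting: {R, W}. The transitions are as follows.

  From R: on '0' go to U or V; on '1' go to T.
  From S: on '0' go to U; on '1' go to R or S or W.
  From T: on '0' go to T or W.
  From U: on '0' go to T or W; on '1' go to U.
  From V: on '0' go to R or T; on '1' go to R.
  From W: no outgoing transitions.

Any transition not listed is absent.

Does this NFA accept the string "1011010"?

No

Start in {R}.
Read '1': {R} → {T}.
Read '0': {T} → {T, W}.
Read '1': {T, W} → ∅.
The set is empty and remains empty for the remaining 4 symbols.
The final set ∅ contains no accepting state.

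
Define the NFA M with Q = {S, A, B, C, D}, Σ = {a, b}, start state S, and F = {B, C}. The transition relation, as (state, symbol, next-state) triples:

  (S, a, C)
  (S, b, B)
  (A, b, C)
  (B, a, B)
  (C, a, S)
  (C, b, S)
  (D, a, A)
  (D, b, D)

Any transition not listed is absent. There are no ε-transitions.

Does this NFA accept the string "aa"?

Start in {S}.
Read 'a': {S} → {C}.
Read 'a': {C} → {S}.
The final set {S} contains no accepting state.

No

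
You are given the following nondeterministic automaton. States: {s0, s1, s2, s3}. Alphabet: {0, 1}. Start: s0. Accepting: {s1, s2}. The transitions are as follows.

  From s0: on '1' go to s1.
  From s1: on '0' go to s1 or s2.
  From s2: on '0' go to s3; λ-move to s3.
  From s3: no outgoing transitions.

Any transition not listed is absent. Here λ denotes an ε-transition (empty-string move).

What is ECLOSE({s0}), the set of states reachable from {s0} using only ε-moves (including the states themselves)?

{s0}

Begin with {s0}.
No ε-moves leave this set, so the closure equals the set itself.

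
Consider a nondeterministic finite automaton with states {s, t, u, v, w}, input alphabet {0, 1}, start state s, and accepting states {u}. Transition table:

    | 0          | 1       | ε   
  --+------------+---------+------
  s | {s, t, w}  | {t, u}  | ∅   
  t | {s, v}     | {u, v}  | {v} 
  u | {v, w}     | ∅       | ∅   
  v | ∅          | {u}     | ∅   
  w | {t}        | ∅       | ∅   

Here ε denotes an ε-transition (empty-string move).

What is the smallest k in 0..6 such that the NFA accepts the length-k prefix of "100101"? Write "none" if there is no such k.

1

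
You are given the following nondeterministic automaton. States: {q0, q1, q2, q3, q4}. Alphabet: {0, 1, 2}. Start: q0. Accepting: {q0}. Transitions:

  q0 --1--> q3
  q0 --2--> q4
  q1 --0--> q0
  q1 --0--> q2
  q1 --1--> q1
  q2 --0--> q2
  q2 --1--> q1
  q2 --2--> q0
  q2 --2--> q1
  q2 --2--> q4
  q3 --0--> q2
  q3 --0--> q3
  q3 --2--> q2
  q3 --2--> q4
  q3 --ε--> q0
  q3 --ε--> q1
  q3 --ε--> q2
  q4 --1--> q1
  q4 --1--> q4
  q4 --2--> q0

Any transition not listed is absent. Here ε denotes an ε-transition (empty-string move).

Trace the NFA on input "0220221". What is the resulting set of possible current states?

∅

Start in {q0}.
Read '0': q0→∅; now ∅.
The set is empty and remains empty for the remaining 6 symbols.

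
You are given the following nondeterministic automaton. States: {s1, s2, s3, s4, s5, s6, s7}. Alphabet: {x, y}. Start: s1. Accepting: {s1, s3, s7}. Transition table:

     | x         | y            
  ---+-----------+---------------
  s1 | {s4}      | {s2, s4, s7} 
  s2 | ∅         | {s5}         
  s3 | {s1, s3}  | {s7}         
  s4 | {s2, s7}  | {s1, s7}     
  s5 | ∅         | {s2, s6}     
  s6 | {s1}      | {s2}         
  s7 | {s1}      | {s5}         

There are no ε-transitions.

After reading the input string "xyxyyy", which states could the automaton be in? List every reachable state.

Start in {s1}.
Read 'x': s1→{s4}; now {s4}.
Read 'y': s4→{s1, s7}; now {s1, s7}.
Read 'x': s1→{s4}, s7→{s1}; now {s1, s4}.
Read 'y': s1→{s2, s4, s7}, s4→{s1, s7}; now {s1, s2, s4, s7}.
Read 'y': s1→{s2, s4, s7}, s2→{s5}, s4→{s1, s7}, s7→{s5}; now {s1, s2, s4, s5, s7}.
Read 'y': s1→{s2, s4, s7}, s2→{s5}, s4→{s1, s7}, s5→{s2, s6}, s7→{s5}; now {s1, s2, s4, s5, s6, s7}.

{s1, s2, s4, s5, s6, s7}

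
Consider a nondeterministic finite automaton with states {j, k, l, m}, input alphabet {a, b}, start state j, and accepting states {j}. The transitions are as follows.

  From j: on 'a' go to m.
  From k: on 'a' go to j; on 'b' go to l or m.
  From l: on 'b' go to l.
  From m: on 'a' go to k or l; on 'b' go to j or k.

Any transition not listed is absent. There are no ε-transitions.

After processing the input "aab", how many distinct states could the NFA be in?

2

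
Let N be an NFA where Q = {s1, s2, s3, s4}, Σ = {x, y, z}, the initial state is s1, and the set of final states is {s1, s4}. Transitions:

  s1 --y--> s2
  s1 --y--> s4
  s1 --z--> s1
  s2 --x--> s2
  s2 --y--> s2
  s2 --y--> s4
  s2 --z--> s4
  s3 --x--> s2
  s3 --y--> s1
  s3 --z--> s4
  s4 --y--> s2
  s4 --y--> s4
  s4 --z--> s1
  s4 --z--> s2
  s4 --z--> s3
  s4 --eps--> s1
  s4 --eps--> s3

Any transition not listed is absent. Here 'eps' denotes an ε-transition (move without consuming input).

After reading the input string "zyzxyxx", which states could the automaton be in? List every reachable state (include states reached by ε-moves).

Start in {s1}.
Read 'z': s1→{s1}; now {s1}.
Read 'y': s1→{s2, s4}; union {s2, s4}; ε-closure = {s1, s2, s3, s4}.
Read 'z': s1→{s1}, s2→{s4}, s3→{s4}, s4→{s1, s2, s3}; now {s1, s2, s3, s4}.
Read 'x': s1→∅, s2→{s2}, s3→{s2}, s4→∅; now {s2}.
Read 'y': s2→{s2, s4}; union {s2, s4}; ε-closure = {s1, s2, s3, s4}.
Read 'x': s1→∅, s2→{s2}, s3→{s2}, s4→∅; now {s2}.
Read 'x': s2→{s2}; now {s2}.

{s2}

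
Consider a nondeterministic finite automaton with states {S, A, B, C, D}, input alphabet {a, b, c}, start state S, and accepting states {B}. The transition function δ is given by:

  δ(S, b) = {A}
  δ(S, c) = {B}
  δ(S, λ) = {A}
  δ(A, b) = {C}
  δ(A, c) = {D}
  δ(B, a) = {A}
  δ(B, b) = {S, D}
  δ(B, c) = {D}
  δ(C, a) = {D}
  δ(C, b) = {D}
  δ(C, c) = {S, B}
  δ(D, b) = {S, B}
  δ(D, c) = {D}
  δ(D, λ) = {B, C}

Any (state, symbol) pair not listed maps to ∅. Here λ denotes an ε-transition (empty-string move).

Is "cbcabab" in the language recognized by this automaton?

Yes

Start: ε-closure({S}) = {S, A}.
Read 'c': {S, A} → {B, C, D}.
Read 'b': {B, C, D} → {S, A, B, C, D}.
Read 'c': {S, A, B, C, D} → {S, A, B, C, D}.
Read 'a': {S, A, B, C, D} → {A, B, C, D}.
Read 'b': {A, B, C, D} → {S, A, B, C, D}.
Read 'a': {S, A, B, C, D} → {A, B, C, D}.
Read 'b': {A, B, C, D} → {S, A, B, C, D}.
The final set {S, A, B, C, D} contains the accepting state B.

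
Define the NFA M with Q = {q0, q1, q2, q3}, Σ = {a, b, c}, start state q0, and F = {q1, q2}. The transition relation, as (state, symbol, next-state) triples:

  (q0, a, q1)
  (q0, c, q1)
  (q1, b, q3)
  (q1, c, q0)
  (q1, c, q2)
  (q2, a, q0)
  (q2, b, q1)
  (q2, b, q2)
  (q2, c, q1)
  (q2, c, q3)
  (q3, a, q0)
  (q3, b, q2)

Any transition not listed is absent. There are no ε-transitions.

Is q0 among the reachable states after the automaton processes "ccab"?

Start in {q0}.
Read 'c': q0→{q1}; now {q1}.
Read 'c': q1→{q0, q2}; now {q0, q2}.
Read 'a': q0→{q1}, q2→{q0}; now {q0, q1}.
Read 'b': q0→∅, q1→{q3}; now {q3}.
State q0 is not in {q3}.

No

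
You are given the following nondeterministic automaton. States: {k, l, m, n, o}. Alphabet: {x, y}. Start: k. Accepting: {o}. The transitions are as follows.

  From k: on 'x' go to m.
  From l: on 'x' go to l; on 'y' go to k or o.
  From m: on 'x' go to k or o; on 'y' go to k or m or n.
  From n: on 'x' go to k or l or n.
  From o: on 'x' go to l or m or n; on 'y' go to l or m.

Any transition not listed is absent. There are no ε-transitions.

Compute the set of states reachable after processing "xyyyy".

Start in {k}.
Read 'x': k→{m}; now {m}.
Read 'y': m→{k, m, n}; now {k, m, n}.
Read 'y': k→∅, m→{k, m, n}, n→∅; now {k, m, n}.
Read 'y': k→∅, m→{k, m, n}, n→∅; now {k, m, n}.
Read 'y': k→∅, m→{k, m, n}, n→∅; now {k, m, n}.

{k, m, n}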